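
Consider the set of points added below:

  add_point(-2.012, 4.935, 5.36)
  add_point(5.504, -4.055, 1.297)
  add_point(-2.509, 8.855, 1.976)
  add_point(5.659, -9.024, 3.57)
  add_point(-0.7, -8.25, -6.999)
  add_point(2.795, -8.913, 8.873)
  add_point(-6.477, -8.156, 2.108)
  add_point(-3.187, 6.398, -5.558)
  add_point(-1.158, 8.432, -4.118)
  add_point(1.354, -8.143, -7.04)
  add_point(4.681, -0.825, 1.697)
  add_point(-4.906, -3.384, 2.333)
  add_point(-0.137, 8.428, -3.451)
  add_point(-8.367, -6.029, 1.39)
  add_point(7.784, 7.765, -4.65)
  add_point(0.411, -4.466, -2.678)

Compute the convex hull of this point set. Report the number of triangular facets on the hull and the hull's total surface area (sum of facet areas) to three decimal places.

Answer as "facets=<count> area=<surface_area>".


facets=20 area=823.366

Points on the hull: [0, 2, 3, 4, 5, 6, 7, 8, 9, 12, 13, 14] (12 of 16).

Area of each hull facet:
  f1: (p9, p3, p14) → 97.5417
  f2: (p7, p9, p14) → 83.6796
  f3: (p5, p3, p14) → 51.4184
  f4: (p5, p0, p14) → 106.8262
  f5: (p5, p6, p3) → 34.3596
  f6: (p5, p0, p13) → 84.4840
  f7: (p5, p6, p13) → 11.8724
  f8: (p4, p7, p13) → 80.3470
  f9: (p4, p7, p9) → 15.2483
  f10: (p4, p6, p13) → 15.6584
  f11: (p4, p9, p3) → 11.0569
  f12: (p4, p6, p3) → 59.6515
  f13: (p2, p0, p14) → 31.2967
  f14: (p2, p0, p13) → 31.9251
  f15: (p2, p7, p13) → 59.5506
  f16: (p8, p7, p14) → 12.0067
  f17: (p8, p2, p7) → 9.4432
  f18: (p12, p2, p14) → 20.1512
  f19: (p12, p8, p14) → 3.2773
  f20: (p12, p8, p2) → 3.5712
Σ area = 823.366

Euler characteristic 12−30+20 = 2 ✓


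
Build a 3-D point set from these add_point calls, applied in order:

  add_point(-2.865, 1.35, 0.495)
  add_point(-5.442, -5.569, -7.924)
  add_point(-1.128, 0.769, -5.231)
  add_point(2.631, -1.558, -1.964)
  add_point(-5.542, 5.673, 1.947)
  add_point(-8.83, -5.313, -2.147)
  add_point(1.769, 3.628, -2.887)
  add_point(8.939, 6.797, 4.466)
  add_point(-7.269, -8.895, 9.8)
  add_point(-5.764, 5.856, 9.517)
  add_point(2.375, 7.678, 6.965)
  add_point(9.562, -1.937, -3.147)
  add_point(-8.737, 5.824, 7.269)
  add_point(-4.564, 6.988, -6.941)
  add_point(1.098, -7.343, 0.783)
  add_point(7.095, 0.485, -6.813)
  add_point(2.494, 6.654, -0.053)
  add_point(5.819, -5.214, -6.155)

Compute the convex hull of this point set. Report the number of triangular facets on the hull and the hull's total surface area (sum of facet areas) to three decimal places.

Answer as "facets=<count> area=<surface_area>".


facets=20 area=1080.660

Hull vertices (12/18): indices [1, 5, 7, 8, 9, 10, 11, 12, 13, 14, 15, 17].

Triangle areas on the boundary:
  f1: (p14, p8, p11) → 34.4082
  f2: (p1, p13, p5) → 42.2065
  f3: (p1, p8, p5) → 28.0694
  f4: (p1, p14, p8) → 67.0970
  f5: (p7, p13, p10) → 54.8231
  f6: (p7, p8, p11) → 127.3695
  f7: (p7, p8, p10) → 62.6768
  f8: (p12, p8, p5) → 84.1349
  f9: (p12, p13, p5) → 90.0469
  f10: (p12, p13, p10) → 79.4299
  f11: (p17, p14, p11) → 25.0949
  f12: (p17, p1, p14) → 44.7629
  f13: (p15, p7, p11) → 29.1171
  f14: (p15, p7, p13) → 86.6807
  f15: (p15, p17, p11) → 13.2879
  f16: (p15, p1, p13) → 76.3720
  f17: (p15, p17, p1) → 32.6364
  f18: (p9, p8, p10) → 61.5305
  f19: (p9, p12, p10) → 13.3604
  f20: (p9, p12, p8) → 27.5548
Σ area = 1080.660

Check V−E+F: 12 − 30 + 20 = 2.


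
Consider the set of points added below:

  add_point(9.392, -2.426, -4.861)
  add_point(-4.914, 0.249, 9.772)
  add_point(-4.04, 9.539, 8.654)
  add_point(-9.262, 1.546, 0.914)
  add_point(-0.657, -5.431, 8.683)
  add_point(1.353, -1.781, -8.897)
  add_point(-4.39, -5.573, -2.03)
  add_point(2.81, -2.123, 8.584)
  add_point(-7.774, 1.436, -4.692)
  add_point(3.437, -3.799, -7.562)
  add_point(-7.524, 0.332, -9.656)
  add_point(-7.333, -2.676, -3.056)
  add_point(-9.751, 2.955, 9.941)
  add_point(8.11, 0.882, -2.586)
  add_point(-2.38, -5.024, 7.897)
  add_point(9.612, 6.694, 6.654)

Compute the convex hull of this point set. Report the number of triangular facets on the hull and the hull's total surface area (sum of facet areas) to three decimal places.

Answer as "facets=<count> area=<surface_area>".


Points on the hull: [0, 1, 2, 3, 4, 5, 6, 7, 9, 10, 11, 12, 13, 14, 15] (15 of 16).

Triangle areas on the boundary:
  f1: (p2, p10, p15) → 146.2356
  f2: (p11, p6, p12) → 30.1525
  f3: (p11, p10, p6) → 13.1878
  f4: (p13, p10, p15) → 82.6385
  f5: (p13, p0, p15) → 13.1149
  f6: (p9, p10, p6) → 47.3821
  f7: (p9, p4, p6) → 53.2509
  f8: (p9, p4, p0) → 55.5664
  f9: (p7, p0, p15) → 77.4672
  f10: (p7, p4, p0) → 33.9641
  f11: (p14, p6, p12) → 55.8412
  f12: (p14, p4, p12) → 7.9491
  f13: (p14, p4, p6) → 8.1258
  f14: (p3, p11, p12) → 18.0086
  f15: (p3, p11, p10) → 21.1632
  f16: (p3, p2, p12) → 40.2225
  f17: (p3, p2, p10) → 51.8662
  f18: (p5, p9, p10) → 8.5095
  f19: (p5, p9, p0) → 8.3637
  f20: (p5, p13, p10) → 32.6486
  f21: (p5, p13, p0) → 18.9340
  f22: (p1, p4, p12) → 8.3544
  f23: (p1, p7, p4) → 17.0977
  f24: (p1, p2, p12) → 23.9068
  f25: (p1, p2, p15) → 65.9132
  f26: (p1, p7, p15) → 42.9215
Σ area = 982.786

Check V−E+F: 15 − 39 + 26 = 2.

facets=26 area=982.786


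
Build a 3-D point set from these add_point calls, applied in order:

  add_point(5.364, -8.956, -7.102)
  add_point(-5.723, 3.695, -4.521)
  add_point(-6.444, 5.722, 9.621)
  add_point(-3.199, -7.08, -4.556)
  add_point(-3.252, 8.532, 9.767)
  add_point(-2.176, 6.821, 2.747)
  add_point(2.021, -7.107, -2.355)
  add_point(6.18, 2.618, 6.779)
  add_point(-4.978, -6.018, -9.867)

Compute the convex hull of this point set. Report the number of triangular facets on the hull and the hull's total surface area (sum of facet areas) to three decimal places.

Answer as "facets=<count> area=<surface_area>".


facets=14 area=670.753

9 of the 9 inputs are extreme points: [0, 1, 2, 3, 4, 5, 6, 7, 8].

Area of each hull facet:
  f1: (p1, p8, p2) → 63.4101
  f2: (p1, p0, p7) → 127.2779
  f3: (p1, p8, p0) → 60.7373
  f4: (p6, p7, p2) → 92.9656
  f5: (p6, p0, p7) → 35.3589
  f6: (p4, p7, p2) → 23.6397
  f7: (p4, p1, p2) → 30.3117
  f8: (p3, p8, p2) → 47.6259
  f9: (p3, p6, p2) → 54.4391
  f10: (p3, p8, p0) → 25.9535
  f11: (p3, p6, p0) → 16.8956
  f12: (p5, p1, p7) → 37.7530
  f13: (p5, p4, p7) → 36.7065
  f14: (p5, p4, p1) → 17.6777
Σ area = 670.753

Euler characteristic 9−21+14 = 2 ✓


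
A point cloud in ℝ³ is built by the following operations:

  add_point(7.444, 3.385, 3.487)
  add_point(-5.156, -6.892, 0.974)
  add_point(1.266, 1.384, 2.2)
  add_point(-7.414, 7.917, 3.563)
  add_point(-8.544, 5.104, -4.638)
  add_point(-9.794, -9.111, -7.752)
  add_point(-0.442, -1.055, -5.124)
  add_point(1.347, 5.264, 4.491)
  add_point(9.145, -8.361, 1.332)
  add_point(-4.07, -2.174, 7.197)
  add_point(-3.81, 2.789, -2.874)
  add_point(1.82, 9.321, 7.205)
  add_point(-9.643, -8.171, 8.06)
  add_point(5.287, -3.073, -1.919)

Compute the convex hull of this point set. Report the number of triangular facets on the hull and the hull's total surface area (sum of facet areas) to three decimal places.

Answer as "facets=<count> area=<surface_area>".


Hull vertices (10/14): indices [0, 3, 4, 5, 6, 8, 9, 11, 12, 13].

Facet areas (half cross-product norm):
  f1: (p12, p8, p5) → 149.3173
  f2: (p3, p12, p11) → 83.4061
  f3: (p9, p11, p8) → 101.5063
  f4: (p9, p12, p8) → 61.2958
  f5: (p9, p12, p11) → 15.4240
  f6: (p0, p11, p8) → 32.0894
  f7: (p4, p6, p5) → 63.0770
  f8: (p4, p12, p5) → 111.3400
  f9: (p4, p3, p12) → 73.4731
  f10: (p4, p3, p11) → 37.8311
  f11: (p4, p0, p11) → 72.9776
  f12: (p4, p0, p6) → 61.5483
  f13: (p13, p0, p8) → 31.5010
  f14: (p13, p0, p6) → 28.6691
  f15: (p13, p8, p5) → 58.8835
  f16: (p13, p6, p5) → 36.8084
Σ area = 1019.148

Euler characteristic 10−24+16 = 2 ✓

facets=16 area=1019.148


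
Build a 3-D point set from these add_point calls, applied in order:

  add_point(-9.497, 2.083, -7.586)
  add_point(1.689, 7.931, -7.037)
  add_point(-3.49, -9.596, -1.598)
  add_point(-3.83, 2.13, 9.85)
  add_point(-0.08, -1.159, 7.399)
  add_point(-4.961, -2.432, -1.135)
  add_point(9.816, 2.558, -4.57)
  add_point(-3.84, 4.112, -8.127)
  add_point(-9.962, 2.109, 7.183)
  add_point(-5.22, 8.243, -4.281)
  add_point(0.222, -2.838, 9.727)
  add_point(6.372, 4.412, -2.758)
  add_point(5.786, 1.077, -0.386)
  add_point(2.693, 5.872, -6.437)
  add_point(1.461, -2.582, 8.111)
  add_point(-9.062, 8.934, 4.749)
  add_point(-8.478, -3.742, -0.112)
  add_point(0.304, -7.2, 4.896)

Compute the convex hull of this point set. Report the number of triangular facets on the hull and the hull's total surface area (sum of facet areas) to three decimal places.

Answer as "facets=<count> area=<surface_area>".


Points on the hull: [0, 1, 2, 3, 6, 7, 8, 9, 10, 11, 14, 15, 16, 17] (14 of 18).

Area of each hull facet:
  f1: (p7, p2, p6) → 104.9514
  f2: (p0, p7, p2) → 43.4058
  f3: (p0, p15, p8) → 50.8212
  f4: (p17, p2, p6) → 65.4777
  f5: (p17, p2, p8) → 55.4272
  f6: (p17, p10, p8) → 37.4276
  f7: (p1, p7, p6) → 31.4092
  f8: (p3, p10, p6) → 57.4335
  f9: (p3, p10, p8) → 17.6237
  f10: (p3, p15, p8) → 24.4094
  f11: (p16, p2, p8) → 26.1977
  f12: (p16, p0, p8) → 44.1161
  f13: (p16, p0, p2) → 34.5863
  f14: (p14, p10, p6) → 3.4777
  f15: (p14, p17, p6) → 45.9022
  f16: (p14, p17, p10) → 5.7521
  f17: (p11, p1, p6) → 13.7465
  f18: (p11, p1, p15) → 57.9514
  f19: (p11, p3, p6) → 22.8880
  f20: (p11, p3, p15) → 80.6863
  f21: (p9, p0, p7) → 17.5144
  f22: (p9, p1, p7) → 18.7906
  f23: (p9, p0, p15) → 39.3308
  f24: (p9, p1, p15) → 25.9655
Σ area = 925.292

Euler: V−E+F = 14−36+24 = 2.

facets=24 area=925.292


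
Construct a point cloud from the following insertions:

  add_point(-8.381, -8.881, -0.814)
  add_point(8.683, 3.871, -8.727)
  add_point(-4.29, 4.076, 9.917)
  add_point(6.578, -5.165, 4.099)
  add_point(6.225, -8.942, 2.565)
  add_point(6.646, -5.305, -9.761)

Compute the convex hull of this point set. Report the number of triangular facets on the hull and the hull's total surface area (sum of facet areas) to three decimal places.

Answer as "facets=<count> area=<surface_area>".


facets=8 area=714.658

6 of the 6 inputs are extreme points: [0, 1, 2, 3, 4, 5].

Area of each hull facet:
  f1: (p2, p1, p0) → 181.8445
  f2: (p2, p4, p0) → 120.7362
  f3: (p5, p1, p0) → 79.9344
  f4: (p5, p4, p0) → 94.7155
  f5: (p5, p4, p1) → 59.8378
  f6: (p3, p4, p1) → 31.4831
  f7: (p3, p2, p1) → 121.7405
  f8: (p3, p2, p4) → 24.3664
Σ area = 714.658

Check V−E+F: 6 − 12 + 8 = 2.


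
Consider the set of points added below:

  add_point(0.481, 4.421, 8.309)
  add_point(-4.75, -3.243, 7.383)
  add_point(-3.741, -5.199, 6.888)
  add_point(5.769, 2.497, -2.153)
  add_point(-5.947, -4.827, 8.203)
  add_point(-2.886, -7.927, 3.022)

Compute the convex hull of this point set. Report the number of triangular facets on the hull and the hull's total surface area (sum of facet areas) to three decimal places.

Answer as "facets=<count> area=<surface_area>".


Extreme-point indices: [0, 1, 2, 3, 4, 5] — 6 of 6 on the boundary.

Facet areas (half cross-product norm):
  f1: (p2, p0, p4) → 13.6188
  f2: (p2, p5, p4) → 4.7940
  f3: (p2, p0, p3) → 62.7256
  f4: (p2, p5, p3) → 34.8640
  f5: (p1, p0, p4) → 4.7436
  f6: (p1, p0, p3) → 55.3645
  f7: (p1, p5, p4) → 7.1138
  f8: (p1, p5, p3) → 48.0725
Σ area = 231.297

Check V−E+F: 6 − 12 + 8 = 2.

facets=8 area=231.297


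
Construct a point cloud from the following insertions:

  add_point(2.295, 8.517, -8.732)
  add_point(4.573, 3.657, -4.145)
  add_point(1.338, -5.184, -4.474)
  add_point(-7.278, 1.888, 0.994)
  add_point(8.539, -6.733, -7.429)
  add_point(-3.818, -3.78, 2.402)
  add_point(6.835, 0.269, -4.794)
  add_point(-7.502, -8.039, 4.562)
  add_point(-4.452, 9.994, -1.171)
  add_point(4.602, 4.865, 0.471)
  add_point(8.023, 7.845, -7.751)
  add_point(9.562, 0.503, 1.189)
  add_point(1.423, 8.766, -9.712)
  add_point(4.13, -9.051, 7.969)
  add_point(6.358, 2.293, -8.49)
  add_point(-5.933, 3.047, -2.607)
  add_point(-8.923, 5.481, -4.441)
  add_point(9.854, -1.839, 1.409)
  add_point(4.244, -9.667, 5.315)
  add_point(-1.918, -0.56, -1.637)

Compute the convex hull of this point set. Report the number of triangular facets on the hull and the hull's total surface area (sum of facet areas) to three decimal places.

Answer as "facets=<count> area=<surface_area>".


Points on the hull: [2, 3, 4, 7, 8, 9, 10, 11, 12, 13, 14, 16, 17, 18] (14 of 20).

Per-facet area ½‖(b−a)×(c−a)‖:
  f1: (p7, p4, p18) → 79.7626
  f2: (p10, p4, p17) → 66.1366
  f3: (p3, p8, p16) → 23.5888
  f4: (p3, p7, p16) → 22.5598
  f5: (p3, p7, p8) → 14.4548
  f6: (p13, p7, p18) → 16.2000
  f7: (p13, p7, p8) → 116.5547
  f8: (p13, p4, p17) → 57.0874
  f9: (p13, p4, p18) → 9.3852
  f10: (p2, p4, p16) → 37.4311
  f11: (p2, p7, p16) → 90.9922
  f12: (p2, p7, p4) → 28.2544
  f13: (p9, p10, p8) → 49.4514
  f14: (p9, p13, p8) → 73.2270
  f15: (p12, p8, p16) → 37.1185
  f16: (p12, p10, p8) → 34.3587
  f17: (p12, p4, p16) → 103.6797
  f18: (p11, p13, p17) → 10.4939
  f19: (p11, p9, p13) → 41.7644
  f20: (p11, p10, p17) → 9.7550
  f21: (p11, p9, p10) → 31.1814
  f22: (p14, p10, p4) → 14.9518
  f23: (p14, p12, p4) → 15.4082
  f24: (p14, p12, p10) → 19.9617
Σ area = 1003.759

Euler: V−E+F = 14−36+24 = 2.

facets=24 area=1003.759


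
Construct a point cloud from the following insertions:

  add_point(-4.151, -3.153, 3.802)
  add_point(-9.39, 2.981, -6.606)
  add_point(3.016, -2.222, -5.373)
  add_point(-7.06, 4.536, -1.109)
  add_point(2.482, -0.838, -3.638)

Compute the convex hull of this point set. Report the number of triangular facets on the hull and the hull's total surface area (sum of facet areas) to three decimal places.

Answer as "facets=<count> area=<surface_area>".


Hull vertices (5/5): indices [0, 1, 2, 3, 4].

Facet areas (half cross-product norm):
  f1: (p0, p2, p1) → 70.0034
  f2: (p3, p0, p1) → 27.4522
  f3: (p4, p2, p1) → 14.2689
  f4: (p4, p3, p1) → 34.6715
  f5: (p4, p0, p2) → 9.6197
  f6: (p4, p3, p0) → 45.7547
Σ area = 201.770

Check V−E+F: 5 − 9 + 6 = 2.

facets=6 area=201.770


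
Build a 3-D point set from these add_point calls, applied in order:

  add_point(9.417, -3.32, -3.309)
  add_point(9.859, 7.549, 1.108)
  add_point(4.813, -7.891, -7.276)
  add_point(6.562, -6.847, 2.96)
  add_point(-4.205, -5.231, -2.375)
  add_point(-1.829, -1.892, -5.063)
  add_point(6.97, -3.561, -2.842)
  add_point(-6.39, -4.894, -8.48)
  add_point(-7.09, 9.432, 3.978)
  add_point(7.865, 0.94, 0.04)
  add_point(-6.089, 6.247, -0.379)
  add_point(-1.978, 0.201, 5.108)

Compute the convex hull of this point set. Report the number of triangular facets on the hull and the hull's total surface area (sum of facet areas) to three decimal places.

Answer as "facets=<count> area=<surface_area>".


facets=14 area=764.999

Hull vertices (9/12): indices [0, 1, 2, 3, 4, 7, 8, 10, 11].

Triangle areas on the boundary:
  f1: (p11, p1, p8) → 76.6850
  f2: (p3, p11, p1) → 76.4501
  f3: (p7, p2, p1) → 106.0771
  f4: (p0, p2, p1) → 28.1821
  f5: (p0, p3, p1) → 45.0379
  f6: (p0, p3, p2) → 29.3430
  f7: (p10, p1, p8) → 44.0237
  f8: (p10, p7, p8) → 13.7160
  f9: (p10, p7, p1) → 109.5924
  f10: (p4, p11, p8) → 48.1394
  f11: (p4, p7, p8) → 50.8879
  f12: (p4, p3, p11) → 50.6448
  f13: (p4, p3, p2) → 52.1142
  f14: (p4, p7, p2) → 34.1051
Σ area = 764.999

Euler: V−E+F = 9−21+14 = 2.


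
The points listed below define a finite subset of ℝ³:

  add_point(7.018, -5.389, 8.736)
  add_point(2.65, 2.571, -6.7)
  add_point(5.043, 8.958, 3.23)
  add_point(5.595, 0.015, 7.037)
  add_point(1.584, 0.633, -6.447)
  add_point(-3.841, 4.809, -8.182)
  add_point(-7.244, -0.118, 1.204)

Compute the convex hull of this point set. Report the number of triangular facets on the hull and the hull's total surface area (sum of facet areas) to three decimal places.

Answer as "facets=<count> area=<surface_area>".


facets=10 area=482.814

Extreme-point indices: [0, 1, 2, 3, 4, 5, 6] — 7 of 7 on the boundary.

Per-facet area ½‖(b−a)×(c−a)‖:
  f1: (p5, p2, p6) → 78.8579
  f2: (p4, p0, p6) → 93.9656
  f3: (p4, p5, p6) → 38.2238
  f4: (p3, p0, p6) → 38.8287
  f5: (p3, p2, p6) → 67.1923
  f6: (p3, p2, p0) → 5.9984
  f7: (p1, p5, p2) → 41.5500
  f8: (p1, p4, p5) → 7.7404
  f9: (p1, p2, p0) → 91.9222
  f10: (p1, p4, p0) → 18.5347
Σ area = 482.814

Euler characteristic 7−15+10 = 2 ✓


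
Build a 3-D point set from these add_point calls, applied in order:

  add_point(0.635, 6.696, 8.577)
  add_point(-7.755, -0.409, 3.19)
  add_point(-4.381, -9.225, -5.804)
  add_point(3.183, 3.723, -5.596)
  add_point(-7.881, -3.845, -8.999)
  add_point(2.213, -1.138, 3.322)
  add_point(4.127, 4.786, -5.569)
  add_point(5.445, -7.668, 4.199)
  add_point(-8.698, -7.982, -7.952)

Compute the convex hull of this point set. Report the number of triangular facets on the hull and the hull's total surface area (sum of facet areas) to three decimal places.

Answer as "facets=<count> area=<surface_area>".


facets=10 area=675.282

Extreme-point indices: [0, 1, 2, 4, 6, 7, 8] — 7 of 9 on the boundary.

Triangle areas on the boundary:
  f1: (p1, p0, p7) → 86.5939
  f2: (p1, p4, p8) → 27.5026
  f3: (p1, p4, p0) → 62.7232
  f4: (p6, p0, p7) → 102.9817
  f5: (p6, p4, p0) → 110.9435
  f6: (p2, p4, p8) → 10.6439
  f7: (p2, p6, p4) → 54.3204
  f8: (p2, p6, p7) → 102.3194
  f9: (p2, p1, p8) → 32.3136
  f10: (p2, p1, p7) → 84.9404
Σ area = 675.282

Euler characteristic 7−15+10 = 2 ✓


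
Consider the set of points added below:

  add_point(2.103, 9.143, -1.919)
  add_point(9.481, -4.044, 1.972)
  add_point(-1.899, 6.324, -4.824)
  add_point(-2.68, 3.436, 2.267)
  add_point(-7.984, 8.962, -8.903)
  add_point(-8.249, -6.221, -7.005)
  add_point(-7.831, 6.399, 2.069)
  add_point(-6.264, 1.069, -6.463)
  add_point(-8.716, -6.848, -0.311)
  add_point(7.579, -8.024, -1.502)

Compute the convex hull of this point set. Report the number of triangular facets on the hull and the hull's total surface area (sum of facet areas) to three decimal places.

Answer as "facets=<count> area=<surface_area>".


facets=12 area=768.632

Extreme-point indices: [0, 1, 3, 4, 5, 6, 8, 9] — 8 of 10 on the boundary.

Facet areas (half cross-product norm):
  f1: (p3, p1, p8) → 87.0836
  f2: (p0, p3, p1) → 60.4177
  f3: (p5, p4, p8) → 50.3436
  f4: (p6, p4, p8) → 75.8975
  f5: (p6, p3, p8) → 36.2644
  f6: (p6, p0, p4) → 57.1812
  f7: (p6, p0, p3) → 25.1594
  f8: (p9, p5, p4) → 127.8622
  f9: (p9, p0, p1) → 41.9945
  f10: (p9, p0, p4) → 107.0995
  f11: (p9, p1, p8) → 44.6312
  f12: (p9, p5, p8) → 54.6977
Σ area = 768.632

Check V−E+F: 8 − 18 + 12 = 2.


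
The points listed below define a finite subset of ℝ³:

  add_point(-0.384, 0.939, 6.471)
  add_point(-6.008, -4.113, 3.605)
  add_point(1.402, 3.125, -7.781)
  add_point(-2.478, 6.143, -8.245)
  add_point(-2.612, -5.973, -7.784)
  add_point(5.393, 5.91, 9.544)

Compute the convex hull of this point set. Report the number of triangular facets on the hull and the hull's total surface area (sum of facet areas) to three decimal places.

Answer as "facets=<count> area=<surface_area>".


facets=8 area=448.071

Extreme-point indices: [0, 1, 2, 3, 4, 5] — 6 of 6 on the boundary.

Per-facet area ½‖(b−a)×(c−a)‖:
  f1: (p4, p5, p1) → 95.1145
  f2: (p4, p3, p1) → 72.4430
  f3: (p2, p3, p5) → 43.7778
  f4: (p2, p4, p5) → 87.0465
  f5: (p2, p4, p3) → 23.8194
  f6: (p0, p5, p1) → 0.9577
  f7: (p0, p3, p1) → 62.1437
  f8: (p0, p3, p5) → 62.7687
Σ area = 448.071

Euler: V−E+F = 6−12+8 = 2.


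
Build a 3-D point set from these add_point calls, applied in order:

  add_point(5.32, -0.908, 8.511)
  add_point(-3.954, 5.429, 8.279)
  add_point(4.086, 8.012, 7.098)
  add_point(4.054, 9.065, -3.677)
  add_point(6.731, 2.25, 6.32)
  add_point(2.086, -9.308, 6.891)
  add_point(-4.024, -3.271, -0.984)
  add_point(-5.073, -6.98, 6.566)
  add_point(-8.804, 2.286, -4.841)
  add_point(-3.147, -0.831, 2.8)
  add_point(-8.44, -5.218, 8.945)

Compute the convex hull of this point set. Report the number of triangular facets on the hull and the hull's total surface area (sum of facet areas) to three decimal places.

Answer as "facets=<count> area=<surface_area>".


Extreme-point indices: [0, 1, 2, 3, 4, 5, 6, 7, 8, 10] — 10 of 11 on the boundary.

Per-facet area ½‖(b−a)×(c−a)‖:
  f1: (p1, p10, p8) → 79.6335
  f2: (p3, p5, p4) → 68.3475
  f3: (p3, p1, p8) → 92.0809
  f4: (p7, p10, p8) → 33.9784
  f5: (p7, p10, p5) → 9.8576
  f6: (p0, p5, p4) → 12.6858
  f7: (p0, p10, p5) → 52.4552
  f8: (p0, p1, p10) → 63.6924
  f9: (p6, p3, p8) → 58.7118
  f10: (p6, p3, p5) → 84.2090
  f11: (p6, p7, p8) → 27.0662
  f12: (p6, p7, p5) → 31.8870
  f13: (p2, p0, p4) → 11.4150
  f14: (p2, p0, p1) → 38.1521
  f15: (p2, p3, p4) → 34.5595
  f16: (p2, p3, p1) → 45.5288
Σ area = 744.261

Euler: V−E+F = 10−24+16 = 2.

facets=16 area=744.261


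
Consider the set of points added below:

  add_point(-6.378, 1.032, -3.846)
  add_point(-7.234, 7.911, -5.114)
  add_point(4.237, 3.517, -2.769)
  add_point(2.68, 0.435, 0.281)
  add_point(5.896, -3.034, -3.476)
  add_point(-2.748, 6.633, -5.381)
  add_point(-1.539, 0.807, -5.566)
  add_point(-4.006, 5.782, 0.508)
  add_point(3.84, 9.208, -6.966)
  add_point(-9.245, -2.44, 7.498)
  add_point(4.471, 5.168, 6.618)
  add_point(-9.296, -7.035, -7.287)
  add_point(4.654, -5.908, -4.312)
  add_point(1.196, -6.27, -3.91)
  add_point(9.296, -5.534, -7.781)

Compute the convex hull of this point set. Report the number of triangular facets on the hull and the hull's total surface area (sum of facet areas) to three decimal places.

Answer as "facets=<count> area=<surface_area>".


facets=14 area=933.880

9 of the 15 inputs are extreme points: [1, 7, 8, 9, 10, 11, 12, 13, 14].

Per-facet area ½‖(b−a)×(c−a)‖:
  f1: (p8, p14, p11) → 141.3377
  f2: (p10, p8, p14) → 108.5858
  f3: (p13, p14, p11) → 34.1016
  f4: (p13, p9, p11) → 81.1608
  f5: (p1, p8, p11) → 83.9995
  f6: (p1, p9, p11) → 106.6725
  f7: (p1, p10, p8) → 79.3097
  f8: (p12, p13, p14) → 5.0986
  f9: (p12, p13, p9) → 19.7777
  f10: (p12, p10, p14) → 41.7370
  f11: (p12, p10, p9) → 116.7920
  f12: (p7, p10, p9) → 62.7628
  f13: (p7, p1, p9) → 35.7387
  f14: (p7, p1, p10) → 16.8060
Σ area = 933.880

Check V−E+F: 9 − 21 + 14 = 2.


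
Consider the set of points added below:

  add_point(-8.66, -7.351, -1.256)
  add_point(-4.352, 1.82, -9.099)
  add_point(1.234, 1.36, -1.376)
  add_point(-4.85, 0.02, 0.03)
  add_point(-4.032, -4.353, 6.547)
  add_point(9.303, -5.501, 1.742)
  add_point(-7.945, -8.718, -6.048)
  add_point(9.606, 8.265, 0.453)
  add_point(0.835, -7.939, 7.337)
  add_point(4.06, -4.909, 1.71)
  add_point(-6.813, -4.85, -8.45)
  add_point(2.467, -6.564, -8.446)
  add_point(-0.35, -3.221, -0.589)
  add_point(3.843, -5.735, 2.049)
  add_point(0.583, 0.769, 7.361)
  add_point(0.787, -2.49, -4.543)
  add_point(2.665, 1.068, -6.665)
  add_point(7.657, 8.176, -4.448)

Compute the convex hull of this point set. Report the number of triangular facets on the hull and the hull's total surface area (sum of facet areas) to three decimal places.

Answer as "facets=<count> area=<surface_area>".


Extreme-point indices: [0, 1, 3, 4, 5, 6, 7, 8, 10, 11, 14, 17] — 12 of 18 on the boundary.

Facet areas (half cross-product norm):
  f1: (p3, p1, p0) → 39.0822
  f2: (p3, p14, p7) → 62.2864
  f3: (p17, p11, p1) → 76.1160
  f4: (p17, p3, p7) → 41.0846
  f5: (p17, p3, p1) → 65.7283
  f6: (p8, p6, p0) → 27.5543
  f7: (p8, p6, p11) → 81.8434
  f8: (p10, p11, p1) → 33.1996
  f9: (p10, p6, p11) → 22.0534
  f10: (p10, p1, p0) → 24.7980
  f11: (p10, p6, p0) → 11.2740
  f12: (p4, p8, p0) → 27.7115
  f13: (p4, p8, p14) → 21.0301
  f14: (p4, p3, p0) → 31.4631
  f15: (p4, p3, p14) → 26.5681
  f16: (p5, p8, p11) → 64.2487
  f17: (p5, p17, p7) → 36.4063
  f18: (p5, p17, p11) → 88.0587
  f19: (p5, p14, p7) → 74.5972
  f20: (p5, p8, p14) → 44.4674
Σ area = 899.571

Euler: V−E+F = 12−30+20 = 2.

facets=20 area=899.571


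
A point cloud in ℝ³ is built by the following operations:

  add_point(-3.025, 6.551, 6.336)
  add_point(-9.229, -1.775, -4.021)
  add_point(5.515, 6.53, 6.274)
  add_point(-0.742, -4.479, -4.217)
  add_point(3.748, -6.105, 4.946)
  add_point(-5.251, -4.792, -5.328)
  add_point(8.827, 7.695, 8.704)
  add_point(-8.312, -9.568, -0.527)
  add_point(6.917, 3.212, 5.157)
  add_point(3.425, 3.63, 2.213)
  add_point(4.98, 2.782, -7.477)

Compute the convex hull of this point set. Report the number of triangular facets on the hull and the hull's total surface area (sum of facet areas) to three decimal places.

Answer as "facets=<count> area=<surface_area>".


Hull vertices (9/11): indices [0, 1, 3, 4, 5, 6, 7, 8, 10].

Facet areas (half cross-product norm):
  f1: (p0, p7, p1) → 61.9256
  f2: (p0, p10, p1) → 102.8405
  f3: (p0, p10, p6) → 95.2787
  f4: (p0, p4, p6) → 81.7720
  f5: (p0, p4, p7) → 97.5428
  f6: (p5, p7, p1) → 19.0703
  f7: (p5, p10, p1) → 31.6710
  f8: (p8, p10, p6) → 29.1427
  f9: (p8, p4, p6) → 17.0355
  f10: (p8, p4, p10) → 62.6165
  f11: (p3, p4, p10) → 50.0089
  f12: (p3, p5, p10) → 19.2600
  f13: (p3, p4, p7) → 50.6736
  f14: (p3, p5, p7) → 16.5620
Σ area = 735.400

Euler characteristic 9−21+14 = 2 ✓

facets=14 area=735.400


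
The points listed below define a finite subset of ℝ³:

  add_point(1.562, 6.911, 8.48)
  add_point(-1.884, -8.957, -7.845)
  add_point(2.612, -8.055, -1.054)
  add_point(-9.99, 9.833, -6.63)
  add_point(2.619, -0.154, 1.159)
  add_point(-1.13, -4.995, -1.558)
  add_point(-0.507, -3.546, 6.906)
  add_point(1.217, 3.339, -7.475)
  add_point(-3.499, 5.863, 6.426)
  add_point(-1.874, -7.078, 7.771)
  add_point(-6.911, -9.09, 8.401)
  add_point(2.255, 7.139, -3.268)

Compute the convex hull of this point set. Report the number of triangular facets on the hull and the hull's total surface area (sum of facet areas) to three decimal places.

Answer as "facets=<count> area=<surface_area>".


facets=16 area=905.823

10 of the 12 inputs are extreme points: [0, 1, 2, 3, 4, 7, 8, 9, 10, 11].

Area of each hull facet:
  f1: (p1, p10, p3) → 171.8878
  f2: (p7, p1, p3) → 79.1429
  f3: (p2, p1, p10) → 54.1875
  f4: (p2, p0, p4) → 21.5513
  f5: (p2, p7, p1) → 50.1196
  f6: (p8, p10, p3) → 112.5143
  f7: (p8, p0, p3) → 31.5520
  f8: (p8, p0, p10) → 40.5046
  f9: (p11, p0, p4) → 42.5709
  f10: (p11, p2, p4) → 25.6034
  f11: (p11, p2, p7) → 37.1694
  f12: (p11, p0, p3) → 74.7416
  f13: (p11, p7, p3) → 36.4721
  f14: (p9, p0, p10) → 32.3120
  f15: (p9, p2, p10) → 23.7944
  f16: (p9, p2, p0) → 71.6995
Σ area = 905.823

Euler: V−E+F = 10−24+16 = 2.


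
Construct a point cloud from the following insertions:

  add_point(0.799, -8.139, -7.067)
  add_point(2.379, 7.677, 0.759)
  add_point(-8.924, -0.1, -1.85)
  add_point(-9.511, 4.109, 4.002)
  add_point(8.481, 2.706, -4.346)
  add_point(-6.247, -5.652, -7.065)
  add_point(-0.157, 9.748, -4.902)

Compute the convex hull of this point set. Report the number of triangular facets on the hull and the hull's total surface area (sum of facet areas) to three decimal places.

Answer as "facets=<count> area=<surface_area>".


facets=10 area=546.686

7 of the 7 inputs are extreme points: [0, 1, 2, 3, 4, 5, 6].

Per-facet area ½‖(b−a)×(c−a)‖:
  f1: (p0, p4, p3) → 125.2032
  f2: (p6, p0, p4) → 75.5681
  f3: (p5, p0, p3) → 51.2725
  f4: (p5, p6, p0) → 62.3531
  f5: (p1, p4, p3) → 48.4604
  f6: (p1, p6, p3) → 41.8955
  f7: (p1, p6, p4) → 30.6349
  f8: (p2, p6, p3) → 48.0628
  f9: (p2, p5, p3) → 9.1393
  f10: (p2, p5, p6) → 54.0966
Σ area = 546.686

Euler characteristic 7−15+10 = 2 ✓


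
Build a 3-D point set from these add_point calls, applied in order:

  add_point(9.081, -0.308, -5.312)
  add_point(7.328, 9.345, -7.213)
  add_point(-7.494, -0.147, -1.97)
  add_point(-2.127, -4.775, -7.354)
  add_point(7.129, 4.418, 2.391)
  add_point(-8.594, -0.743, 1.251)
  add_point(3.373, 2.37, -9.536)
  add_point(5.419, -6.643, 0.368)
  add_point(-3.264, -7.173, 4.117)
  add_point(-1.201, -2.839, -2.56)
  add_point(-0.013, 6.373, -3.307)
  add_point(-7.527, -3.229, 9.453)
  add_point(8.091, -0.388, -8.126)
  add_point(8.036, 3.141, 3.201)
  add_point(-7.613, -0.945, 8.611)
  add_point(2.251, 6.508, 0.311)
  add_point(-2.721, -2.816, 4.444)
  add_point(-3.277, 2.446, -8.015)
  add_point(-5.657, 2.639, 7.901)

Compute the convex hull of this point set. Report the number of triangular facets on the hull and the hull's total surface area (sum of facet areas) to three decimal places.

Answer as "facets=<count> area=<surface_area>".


Hull vertices (17/19): indices [0, 1, 2, 3, 4, 5, 6, 7, 8, 10, 11, 12, 13, 14, 15, 17, 18].

Facet areas (half cross-product norm):
  f1: (p12, p1, p0) → 14.5729
  f2: (p7, p12, p0) → 12.4865
  f3: (p7, p12, p3) → 52.3329
  f4: (p14, p11, p5) → 8.3946
  f5: (p14, p18, p5) → 15.2590
  f6: (p14, p18, p11) → 2.6303
  f7: (p2, p3, p5) → 11.4679
  f8: (p2, p17, p3) → 27.2549
  f9: (p10, p17, p1) → 29.4299
  f10: (p10, p15, p1) → 18.7984
  f11: (p10, p15, p18) → 24.4030
  f12: (p10, p2, p17) → 27.0400
  f13: (p10, p18, p5) → 47.3421
  f14: (p10, p2, p5) → 15.2273
  f15: (p6, p17, p1) → 26.2152
  f16: (p6, p12, p1) → 23.5192
  f17: (p6, p17, p3) → 24.7840
  f18: (p6, p12, p3) → 26.1315
  f19: (p8, p7, p11) → 25.3182
  f20: (p8, p7, p3) → 48.7520
  f21: (p8, p11, p5) → 30.7188
  f22: (p8, p3, p5) → 47.4991
  f23: (p13, p18, p11) → 42.3669
  f24: (p13, p7, p11) → 84.1373
  f25: (p13, p7, p0) → 40.0400
  f26: (p13, p1, p0) → 45.2099
  f27: (p4, p15, p18) → 32.3018
  f28: (p4, p13, p18) → 12.1341
  f29: (p4, p15, p1) → 27.0556
  f30: (p4, p13, p1) → 6.5090
Σ area = 849.332

Euler: V−E+F = 17−45+30 = 2.

facets=30 area=849.332


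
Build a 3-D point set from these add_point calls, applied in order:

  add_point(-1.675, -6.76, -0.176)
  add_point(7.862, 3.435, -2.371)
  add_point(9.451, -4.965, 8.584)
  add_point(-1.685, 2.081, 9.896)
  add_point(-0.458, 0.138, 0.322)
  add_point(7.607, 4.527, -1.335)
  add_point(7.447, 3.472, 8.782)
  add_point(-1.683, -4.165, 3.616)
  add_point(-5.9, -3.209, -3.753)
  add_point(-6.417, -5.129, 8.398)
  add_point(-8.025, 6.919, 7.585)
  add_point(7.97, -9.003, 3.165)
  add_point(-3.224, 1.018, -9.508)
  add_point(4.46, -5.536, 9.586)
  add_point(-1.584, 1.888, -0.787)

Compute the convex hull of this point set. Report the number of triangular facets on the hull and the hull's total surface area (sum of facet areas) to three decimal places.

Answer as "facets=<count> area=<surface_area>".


facets=20 area=919.692

Extreme-point indices: [0, 1, 2, 3, 5, 6, 8, 9, 10, 11, 12, 13] — 12 of 15 on the boundary.

Area of each hull facet:
  f1: (p5, p12, p10) → 119.3770
  f2: (p6, p5, p10) → 80.5855
  f3: (p6, p5, p2) → 43.9981
  f4: (p1, p12, p11) → 91.0938
  f5: (p1, p5, p12) → 9.5768
  f6: (p1, p11, p2) → 46.0154
  f7: (p1, p5, p2) → 10.5704
  f8: (p13, p11, p2) → 17.5909
  f9: (p13, p9, p11) → 41.3502
  f10: (p13, p6, p2) → 22.0527
  f11: (p0, p12, p11) → 55.5441
  f12: (p0, p9, p11) → 50.8554
  f13: (p3, p6, p10) → 30.0294
  f14: (p3, p13, p6) → 39.3579
  f15: (p3, p9, p10) → 36.3330
  f16: (p3, p13, p9) → 40.7862
  f17: (p8, p0, p12) → 21.9388
  f18: (p8, p0, p9) → 32.5734
  f19: (p8, p12, p10) → 56.8137
  f20: (p8, p9, p10) → 73.2498
Σ area = 919.692

Check V−E+F: 12 − 30 + 20 = 2.


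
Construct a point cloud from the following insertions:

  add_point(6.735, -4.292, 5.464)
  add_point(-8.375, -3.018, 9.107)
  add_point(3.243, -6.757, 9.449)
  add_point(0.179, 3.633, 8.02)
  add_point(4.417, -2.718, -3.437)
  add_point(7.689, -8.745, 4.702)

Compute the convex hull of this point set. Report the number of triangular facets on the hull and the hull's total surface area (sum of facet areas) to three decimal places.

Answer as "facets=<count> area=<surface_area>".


facets=8 area=364.626

6 of the 6 inputs are extreme points: [0, 1, 2, 3, 4, 5].

Triangle areas on the boundary:
  f1: (p4, p5, p1) → 90.1661
  f2: (p4, p3, p1) → 74.8960
  f3: (p2, p5, p1) → 29.9714
  f4: (p2, p3, p1) → 55.1854
  f5: (p0, p4, p5) → 21.5091
  f6: (p0, p4, p3) → 49.3873
  f7: (p0, p2, p5) → 13.2933
  f8: (p0, p2, p3) → 30.2173
Σ area = 364.626

Check V−E+F: 6 − 12 + 8 = 2.


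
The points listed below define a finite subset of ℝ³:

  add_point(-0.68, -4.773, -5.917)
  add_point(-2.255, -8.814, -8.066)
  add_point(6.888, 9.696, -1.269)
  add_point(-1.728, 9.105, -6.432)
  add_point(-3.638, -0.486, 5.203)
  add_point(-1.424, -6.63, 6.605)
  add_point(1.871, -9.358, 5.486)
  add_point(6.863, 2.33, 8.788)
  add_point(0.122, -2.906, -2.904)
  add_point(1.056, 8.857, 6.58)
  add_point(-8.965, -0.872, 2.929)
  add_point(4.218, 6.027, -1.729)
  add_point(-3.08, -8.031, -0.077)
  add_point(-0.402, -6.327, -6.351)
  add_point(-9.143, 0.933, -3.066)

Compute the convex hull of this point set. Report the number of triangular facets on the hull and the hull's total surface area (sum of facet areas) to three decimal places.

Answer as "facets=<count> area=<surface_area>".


Points on the hull: [1, 2, 3, 5, 6, 7, 9, 10, 12, 13, 14] (11 of 15).

Area of each hull facet:
  f1: (p3, p1, p14) → 74.4116
  f2: (p3, p1, p2) → 89.7923
  f3: (p3, p9, p14) → 75.7298
  f4: (p3, p9, p2) → 49.1106
  f5: (p12, p1, p6) → 23.3456
  f6: (p13, p6, p2) → 112.9857
  f7: (p13, p1, p2) → 9.5316
  f8: (p13, p1, p6) → 20.3224
  f9: (p10, p9, p14) → 45.1062
  f10: (p10, p1, p14) → 40.1389
  f11: (p10, p12, p1) → 35.3287
  f12: (p7, p6, p2) → 77.4375
  f13: (p7, p9, p2) → 43.8718
  f14: (p5, p10, p9) → 71.5715
  f15: (p5, p7, p9) → 55.7925
  f16: (p5, p7, p6) → 27.4101
  f17: (p5, p12, p6) → 15.2545
  f18: (p5, p10, p12) → 32.6718
Σ area = 899.813

Euler: V−E+F = 11−27+18 = 2.

facets=18 area=899.813


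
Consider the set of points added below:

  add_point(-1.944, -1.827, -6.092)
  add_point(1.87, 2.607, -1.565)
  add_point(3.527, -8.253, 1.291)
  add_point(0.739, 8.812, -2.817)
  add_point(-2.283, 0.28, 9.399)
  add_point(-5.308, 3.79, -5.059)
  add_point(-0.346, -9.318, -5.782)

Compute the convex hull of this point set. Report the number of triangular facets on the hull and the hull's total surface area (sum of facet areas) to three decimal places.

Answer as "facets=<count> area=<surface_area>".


Hull vertices (7/7): indices [0, 1, 2, 3, 4, 5, 6].

Facet areas (half cross-product norm):
  f1: (p4, p3, p5) → 59.8049
  f2: (p6, p4, p5) → 103.4941
  f3: (p6, p4, p2) → 48.6570
  f4: (p0, p3, p5) → 26.6069
  f5: (p0, p6, p5) → 9.4911
  f6: (p0, p6, p3) → 23.2933
  f7: (p1, p6, p2) → 45.5462
  f8: (p1, p6, p3) → 24.6718
  f9: (p1, p4, p2) → 63.1219
  f10: (p1, p4, p3) → 36.5950
Σ area = 441.282

Check V−E+F: 7 − 15 + 10 = 2.

facets=10 area=441.282


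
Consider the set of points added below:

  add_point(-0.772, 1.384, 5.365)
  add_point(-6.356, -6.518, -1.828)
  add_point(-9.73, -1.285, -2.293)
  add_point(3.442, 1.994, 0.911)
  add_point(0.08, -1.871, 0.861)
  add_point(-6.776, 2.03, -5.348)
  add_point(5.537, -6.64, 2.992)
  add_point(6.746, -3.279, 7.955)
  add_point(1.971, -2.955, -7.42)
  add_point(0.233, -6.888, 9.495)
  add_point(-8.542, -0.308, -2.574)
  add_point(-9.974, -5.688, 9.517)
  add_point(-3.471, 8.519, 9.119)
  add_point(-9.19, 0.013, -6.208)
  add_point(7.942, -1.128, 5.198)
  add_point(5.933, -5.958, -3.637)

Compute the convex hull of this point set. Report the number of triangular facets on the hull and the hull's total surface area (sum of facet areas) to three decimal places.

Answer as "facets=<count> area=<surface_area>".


facets=22 area=878.803

Extreme-point indices: [1, 2, 3, 5, 6, 7, 8, 9, 11, 12, 13, 14, 15] — 13 of 16 on the boundary.

Facet areas (half cross-product norm):
  f1: (p9, p12, p11) → 76.4334
  f2: (p3, p12, p14) → 42.9101
  f3: (p3, p8, p14) → 31.3221
  f4: (p2, p12, p11) → 92.3085
  f5: (p2, p13, p12) → 30.7335
  f6: (p7, p12, p14) → 28.4886
  f7: (p7, p9, p12) → 58.0897
  f8: (p1, p9, p11) → 58.2940
  f9: (p1, p13, p8) → 42.8155
  f10: (p1, p2, p11) → 36.8364
  f11: (p1, p2, p13) → 12.5345
  f12: (p5, p13, p8) → 16.1056
  f13: (p5, p3, p8) → 48.2298
  f14: (p5, p13, p12) → 20.4150
  f15: (p5, p3, p12) → 74.6127
  f16: (p15, p1, p8) → 33.2437
  f17: (p15, p8, p14) → 29.1197
  f18: (p6, p7, p9) → 22.4104
  f19: (p6, p1, p9) → 51.4845
  f20: (p6, p15, p1) → 40.5982
  f21: (p6, p7, p14) → 11.0182
  f22: (p6, p15, p14) → 20.7990
Σ area = 878.803

Euler characteristic 13−33+22 = 2 ✓


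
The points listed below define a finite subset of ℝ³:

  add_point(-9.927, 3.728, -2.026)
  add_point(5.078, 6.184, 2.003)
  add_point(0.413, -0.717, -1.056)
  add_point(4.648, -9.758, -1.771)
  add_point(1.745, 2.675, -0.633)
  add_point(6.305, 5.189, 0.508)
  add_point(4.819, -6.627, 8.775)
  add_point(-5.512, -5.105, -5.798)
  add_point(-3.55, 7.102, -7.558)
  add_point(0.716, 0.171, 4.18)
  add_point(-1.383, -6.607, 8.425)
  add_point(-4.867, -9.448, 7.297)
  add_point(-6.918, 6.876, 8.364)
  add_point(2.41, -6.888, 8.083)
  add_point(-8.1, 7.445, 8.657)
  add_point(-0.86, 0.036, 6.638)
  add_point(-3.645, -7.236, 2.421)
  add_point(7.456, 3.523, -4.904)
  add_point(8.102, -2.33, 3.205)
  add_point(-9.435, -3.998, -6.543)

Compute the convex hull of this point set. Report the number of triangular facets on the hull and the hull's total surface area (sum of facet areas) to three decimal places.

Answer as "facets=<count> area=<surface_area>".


facets=24 area=1065.527

Points on the hull: [0, 1, 3, 5, 6, 7, 8, 10, 11, 12, 14, 17, 18, 19] (14 of 20).

Area of each hull facet:
  f1: (p19, p8, p0) → 40.7303
  f2: (p19, p11, p3) → 94.0695
  f3: (p17, p3, p18) → 48.0244
  f4: (p17, p1, p8) → 45.3319
  f5: (p6, p3, p18) → 36.3833
  f6: (p6, p11, p3) → 54.5541
  f7: (p6, p1, p18) → 31.2030
  f8: (p5, p1, p18) → 8.4433
  f9: (p5, p17, p18) → 23.6560
  f10: (p5, p17, p1) → 2.8892
  f11: (p7, p19, p8) → 25.6274
  f12: (p7, p17, p8) → 72.9234
  f13: (p7, p19, p3) → 5.4265
  f14: (p7, p17, p3) → 79.4964
  f15: (p14, p19, p0) → 34.4942
  f16: (p14, p19, p11) → 126.8122
  f17: (p14, p8, p0) → 49.0721
  f18: (p14, p1, p8) → 92.1535
  f19: (p10, p6, p11) → 9.3183
  f20: (p10, p14, p11) → 35.1090
  f21: (p10, p14, p6) → 43.6188
  f22: (p12, p6, p1) → 96.7391
  f23: (p12, p14, p1) → 3.9937
  f24: (p12, p14, p6) → 5.4571
Σ area = 1065.527

Euler: V−E+F = 14−36+24 = 2.


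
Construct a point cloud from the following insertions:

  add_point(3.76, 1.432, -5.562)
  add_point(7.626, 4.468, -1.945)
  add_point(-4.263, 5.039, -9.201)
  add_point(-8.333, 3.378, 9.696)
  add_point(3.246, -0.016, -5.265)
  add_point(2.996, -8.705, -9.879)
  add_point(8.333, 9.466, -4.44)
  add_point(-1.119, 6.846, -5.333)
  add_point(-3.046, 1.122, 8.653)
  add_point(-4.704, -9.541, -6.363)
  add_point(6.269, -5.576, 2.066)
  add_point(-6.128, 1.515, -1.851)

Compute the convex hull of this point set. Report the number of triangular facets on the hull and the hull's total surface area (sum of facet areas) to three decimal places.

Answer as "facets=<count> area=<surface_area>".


facets=16 area=910.960

10 of the 12 inputs are extreme points: [1, 2, 3, 5, 6, 7, 8, 9, 10, 11].

Triangle areas on the boundary:
  f1: (p2, p5, p6) → 109.4135
  f2: (p2, p9, p5) → 61.8940
  f3: (p10, p5, p6) → 104.8266
  f4: (p10, p9, p5) → 53.8647
  f5: (p7, p6, p3) → 77.5366
  f6: (p7, p2, p3) → 42.7167
  f7: (p7, p2, p6) → 17.9585
  f8: (p11, p9, p3) → 60.6972
  f9: (p11, p2, p3) → 27.8950
  f10: (p11, p2, p9) → 50.2542
  f11: (p8, p6, p3) → 49.0457
  f12: (p8, p9, p3) → 51.7493
  f13: (p8, p10, p9) → 94.6768
  f14: (p1, p10, p6) → 2.5265
  f15: (p1, p8, p6) → 35.1971
  f16: (p1, p8, p10) → 70.7080
Σ area = 910.960

Euler characteristic 10−24+16 = 2 ✓
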